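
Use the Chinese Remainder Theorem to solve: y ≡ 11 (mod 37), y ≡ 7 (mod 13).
85

Using the Chinese Remainder Theorem:
M = product of moduli = 481
For equation 1: M_1 = 13, 13 ≡ 13 (mod 37), inverse of 13 mod 37 is 20 (check: 13 × 20 = 260 ≡ 1 (mod 37))
For equation 2: M_2 = 37, 37 ≡ 11 (mod 13), inverse of 37 mod 13 is 6 (check: 11 × 6 = 66 ≡ 1 (mod 13))
Combine: y ≡ Σ r_i×M_i×(M_i⁻¹ mod m_i) = 11×13×20 + 7×37×6 = 2860 + 1554 = 4414
4414 mod 481 = 85
y ≡ 85 (mod 481)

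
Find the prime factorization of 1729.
7 × 13 × 19

Divide by primes starting from smallest:
1729 ÷ 7 = 247
247 ÷ 13 = 19
19 ÷ 19 = 1

1729 = 7 × 13 × 19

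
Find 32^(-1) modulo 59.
24

Using Extended Euclidean Algorithm:
gcd(32, 59) = 1
Bezout coefficients: 32 × 24 + 59 × -13 = 1
So 32 × 24 ≡ 1 (mod 59)
The inverse is 24 mod 59 = 24
Verification: 32 × 24 = 768 = 13 × 59 + 1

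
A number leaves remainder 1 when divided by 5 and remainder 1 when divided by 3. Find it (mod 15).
M = 5 × 3 = 15. M₁ = 3, y₁ ≡ 2 (mod 5). M₂ = 5, y₂ ≡ 2 (mod 3). r = 1×3×2 + 1×5×2 ≡ 1 (mod 15)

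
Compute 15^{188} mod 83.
21

Using successive squaring:
Binary expansion of 188: 10111100
Powers of 15 mod 83 (each is the square of the previous):
  15^1 ≡ 15 (mod 83)
  15^2 ≡ 15² = 225 ≡ 59 (mod 83)
  15^4 ≡ 59² = 3481 ≡ 78 (mod 83)
  15^8 ≡ 78² = 6084 ≡ 25 (mod 83)
  15^16 ≡ 25² = 625 ≡ 44 (mod 83)
  15^32 ≡ 44² = 1936 ≡ 27 (mod 83)
  15^64 ≡ 27² = 729 ≡ 65 (mod 83)
  15^128 ≡ 65² = 4225 ≡ 75 (mod 83)
188 = 128 + 32 + 16 + 8 + 4, so 15^188 = 15^128 × 15^32 × 15^16 × 15^8 × 15^4 ≡ 75 × 27 × 44 × 25 × 78 (mod 83)
Multiplying step by step:
  75 × 27 = 2025 ≡ 33 (mod 83)
  33 × 44 = 1452 ≡ 41 (mod 83)
  41 × 25 = 1025 ≡ 29 (mod 83)
  29 × 78 = 2262 ≡ 21 (mod 83)
Result: 15^188 ≡ 21 (mod 83)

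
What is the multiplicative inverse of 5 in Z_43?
5^(-1) ≡ 26 (mod 43). Verification: 5 × 26 = 130 ≡ 1 (mod 43)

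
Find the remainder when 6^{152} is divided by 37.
By Fermat: 6^{36} ≡ 1 (mod 37). 152 = 4×36 + 8. So 6^{152} ≡ 6^{8} ≡ 1 (mod 37)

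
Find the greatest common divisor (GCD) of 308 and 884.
4

Using the Euclidean algorithm:
308 = 0 × 884 + 308
884 = 2 × 308 + 268
308 = 1 × 268 + 40
268 = 6 × 40 + 28
40 = 1 × 28 + 12
28 = 2 × 12 + 4
12 = 3 × 4 + 0

GCD(308, 884) = 4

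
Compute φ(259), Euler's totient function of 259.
216

Prime factorization: 259 = 7 × 37
Using the formula φ(n) = n × Π(1 - 1/p) for each prime factor p:
φ(259) = 259 × (1 - 1/7) × (1 - 1/37)
φ(259) = 216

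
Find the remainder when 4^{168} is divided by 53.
By Fermat: 4^{52} ≡ 1 (mod 53). 168 = 3×52 + 12. So 4^{168} ≡ 4^{12} ≡ 13 (mod 53)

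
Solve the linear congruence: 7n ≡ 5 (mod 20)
15

Since gcd(7, 20) = 1 divides 5, a solution exists.
Multiply both sides by the inverse of 7 mod 20:
  7^(-1) mod 20 = 3
  x ≡ 3 × 5 ≡ 15 ≡ 15 (mod 20)
Verification: 7 × 15 = 105 = 5 × 20 + 5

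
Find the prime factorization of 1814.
2 × 907

Divide by primes starting from smallest:
1814 ÷ 2 = 907
907 ÷ 907 = 1

1814 = 2 × 907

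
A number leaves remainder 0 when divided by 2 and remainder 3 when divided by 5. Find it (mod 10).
M = 2 × 5 = 10. M₁ = 5, y₁ ≡ 1 (mod 2). M₂ = 2, y₂ ≡ 3 (mod 5). n = 0×5×1 + 3×2×3 ≡ 8 (mod 10)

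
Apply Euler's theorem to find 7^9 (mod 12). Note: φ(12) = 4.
By Euler: 7^{4} ≡ 1 (mod 12) since gcd(7, 12) = 1. 9 = 2×4 + 1. So 7^{9} ≡ 7^{1} ≡ 7 (mod 12)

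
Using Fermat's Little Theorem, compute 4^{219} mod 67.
24

By Fermat's Little Theorem, a^(p-1) ≡ 1 (mod p) for prime p and gcd(a, p) = 1
Here p = 67, so 4^66 ≡ 1 (mod 67)
We can reduce the exponent: 219 mod 66 = 21
So 4^219 ≡ 4^21 (mod 67)
Computing: 4^21 mod 67 = 24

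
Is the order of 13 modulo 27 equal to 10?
No, the actual order is 9, not 10.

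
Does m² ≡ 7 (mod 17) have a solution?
By Euler's criterion: 7^{8} ≡ 16 (mod 17). Since this equals -1 (≡ 16), 7 is not a QR.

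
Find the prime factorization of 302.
2 × 151

Divide by primes starting from smallest:
302 ÷ 2 = 151
151 ÷ 151 = 1

302 = 2 × 151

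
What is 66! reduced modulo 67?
By Wilson's theorem, (66)! ≡ -1 ≡ 66 (mod 67)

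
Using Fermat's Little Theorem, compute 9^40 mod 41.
By Fermat's Little Theorem, 9^{40} ≡ 1 (mod 41) since 41 is prime and gcd(9, 41) = 1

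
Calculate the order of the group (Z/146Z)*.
72

Prime factorization: 146 = 2 × 73
Using the formula φ(n) = n × Π(1 - 1/p) for each prime factor p:
φ(146) = 146 × (1 - 1/2) × (1 - 1/73)
φ(146) = 72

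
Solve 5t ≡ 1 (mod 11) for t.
9

Using Extended Euclidean Algorithm:
gcd(5, 11) = 1
Bezout coefficients: 5 × -2 + 11 × 1 = 1
So 5 × -2 ≡ 1 (mod 11)
The inverse is -2 mod 11 = 9
Verification: 5 × 9 = 45 = 4 × 11 + 1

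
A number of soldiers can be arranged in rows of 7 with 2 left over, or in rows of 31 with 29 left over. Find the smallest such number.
M = 7 × 31 = 217. M₁ = 31, y₁ ≡ 5 (mod 7). M₂ = 7, y₂ ≡ 9 (mod 31). t = 2×31×5 + 29×7×9 ≡ 184 (mod 217). The smallest positive such number is 184.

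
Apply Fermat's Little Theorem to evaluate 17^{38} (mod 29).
28

By Fermat's Little Theorem, a^(p-1) ≡ 1 (mod p) for prime p and gcd(a, p) = 1
Here p = 29, so 17^28 ≡ 1 (mod 29)
We can reduce the exponent: 38 mod 28 = 10
So 17^38 ≡ 17^10 (mod 29)
Computing: 17^10 mod 29 = 28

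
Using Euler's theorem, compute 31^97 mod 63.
By Euler: 31^{36} ≡ 1 (mod 63) since gcd(31, 63) = 1. 97 = 2×36 + 25. So 31^{97} ≡ 31^{25} ≡ 31 (mod 63)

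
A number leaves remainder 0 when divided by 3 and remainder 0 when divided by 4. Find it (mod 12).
M = 3 × 4 = 12. M₁ = 4, y₁ ≡ 1 (mod 3). M₂ = 3, y₂ ≡ 3 (mod 4). m = 0×4×1 + 0×3×3 ≡ 0 (mod 12)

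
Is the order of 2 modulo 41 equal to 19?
No, the actual order is 20, not 19.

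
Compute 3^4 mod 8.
4 = 4 (binary 100). Repeated squaring mod 8: 3^1 ≡ 3; 3^2 ≡ 3² = 9 ≡ 1; 3^4 ≡ 1² = 1 ≡ 1. So 3^4 ≡ 1 (mod 8).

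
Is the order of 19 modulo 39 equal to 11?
No, the actual order is 12, not 11.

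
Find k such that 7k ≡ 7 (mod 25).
1

Since gcd(7, 25) = 1 divides 7, a solution exists.
Multiply both sides by the inverse of 7 mod 25:
  7^(-1) mod 25 = 18
  x ≡ 18 × 7 ≡ 126 ≡ 1 (mod 25)
Verification: 7 × 1 = 7 = 0 × 25 + 7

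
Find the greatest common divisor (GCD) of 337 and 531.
1

Using the Euclidean algorithm:
337 = 0 × 531 + 337
531 = 1 × 337 + 194
337 = 1 × 194 + 143
194 = 1 × 143 + 51
143 = 2 × 51 + 41
51 = 1 × 41 + 10
41 = 4 × 10 + 1
10 = 10 × 1 + 0

GCD(337, 531) = 1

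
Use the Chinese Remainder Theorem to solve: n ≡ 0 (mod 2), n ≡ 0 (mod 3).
M = 2 × 3 = 6. M₁ = 3, y₁ ≡ 1 (mod 2). M₂ = 2, y₂ ≡ 2 (mod 3). n = 0×3×1 + 0×2×2 ≡ 0 (mod 6)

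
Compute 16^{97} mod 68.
16

Using successive squaring:
Binary expansion of 97: 1100001
Powers of 16 mod 68 (each is the square of the previous):
  16^1 ≡ 16 (mod 68)
  16^2 ≡ 16² = 256 ≡ 52 (mod 68)
  16^4 ≡ 52² = 2704 ≡ 52 (mod 68)
  16^8 ≡ 52² = 2704 ≡ 52 (mod 68)
  16^16 ≡ 52² = 2704 ≡ 52 (mod 68)
  16^32 ≡ 52² = 2704 ≡ 52 (mod 68)
  16^64 ≡ 52² = 2704 ≡ 52 (mod 68)
97 = 64 + 32 + 1, so 16^97 = 16^64 × 16^32 × 16^1 ≡ 52 × 52 × 16 (mod 68)
Multiplying step by step:
  52 × 52 = 2704 ≡ 52 (mod 68)
  52 × 16 = 832 ≡ 16 (mod 68)
Result: 16^97 ≡ 16 (mod 68)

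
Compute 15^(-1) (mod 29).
2

Using Extended Euclidean Algorithm:
gcd(15, 29) = 1
Bezout coefficients: 15 × 2 + 29 × -1 = 1
So 15 × 2 ≡ 1 (mod 29)
The inverse is 2 mod 29 = 2
Verification: 15 × 2 = 30 = 1 × 29 + 1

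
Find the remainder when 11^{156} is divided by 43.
By Fermat: 11^{42} ≡ 1 (mod 43). 156 = 3×42 + 30. So 11^{156} ≡ 11^{30} ≡ 35 (mod 43)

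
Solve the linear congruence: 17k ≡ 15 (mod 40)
15

Since gcd(17, 40) = 1 divides 15, a solution exists.
Multiply both sides by the inverse of 17 mod 40:
  17^(-1) mod 40 = 33
  x ≡ 33 × 15 ≡ 495 ≡ 15 (mod 40)
Verification: 17 × 15 = 255 = 6 × 40 + 15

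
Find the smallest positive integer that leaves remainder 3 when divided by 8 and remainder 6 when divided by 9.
M = 8 × 9 = 72. M₁ = 9, y₁ ≡ 1 (mod 8). M₂ = 8, y₂ ≡ 8 (mod 9). k = 3×9×1 + 6×8×8 ≡ 51 (mod 72). The smallest positive such number is 51.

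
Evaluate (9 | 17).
(9/17) = 9^{8} mod 17 = 1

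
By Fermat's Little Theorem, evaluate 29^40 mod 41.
By Fermat's Little Theorem, 29^{40} ≡ 1 (mod 41) since 41 is prime and gcd(29, 41) = 1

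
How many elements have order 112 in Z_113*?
Number of primitive roots mod 113 = φ(112) = 48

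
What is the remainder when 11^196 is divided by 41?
Using Fermat: 11^{40} ≡ 1 (mod 41). 196 ≡ 36 (mod 40). So 11^{196} ≡ 11^{36} ≡ 31 (mod 41)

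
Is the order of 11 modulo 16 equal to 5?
No, the actual order is 4, not 5.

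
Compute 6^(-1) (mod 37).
6^(-1) ≡ 31 (mod 37). Verification: 6 × 31 = 186 ≡ 1 (mod 37)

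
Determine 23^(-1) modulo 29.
23^(-1) ≡ 24 (mod 29). Verification: 23 × 24 = 552 ≡ 1 (mod 29)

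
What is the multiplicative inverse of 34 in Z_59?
33

Using Extended Euclidean Algorithm:
gcd(34, 59) = 1
Bezout coefficients: 34 × -26 + 59 × 15 = 1
So 34 × -26 ≡ 1 (mod 59)
The inverse is -26 mod 59 = 33
Verification: 34 × 33 = 1122 = 19 × 59 + 1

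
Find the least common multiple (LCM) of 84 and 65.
5460

First find GCD(84, 65) using the Euclidean algorithm:
84 = 1 × 65 + 19
65 = 3 × 19 + 8
19 = 2 × 8 + 3
8 = 2 × 3 + 2
3 = 1 × 2 + 1
2 = 2 × 1 + 0
GCD(84, 65) = 1

LCM formula: LCM(a, b) = (a × b) / GCD(a, b)
LCM(84, 65) = (84 × 65) / 1
LCM(84, 65) = 5460 / 1
LCM(84, 65) = 5460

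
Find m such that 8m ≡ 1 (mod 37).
8^(-1) ≡ 14 (mod 37). Verification: 8 × 14 = 112 ≡ 1 (mod 37)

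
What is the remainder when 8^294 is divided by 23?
Using Fermat: 8^{22} ≡ 1 (mod 23). 294 ≡ 8 (mod 22). So 8^{294} ≡ 8^{8} ≡ 4 (mod 23)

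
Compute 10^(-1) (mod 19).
2

Using Extended Euclidean Algorithm:
gcd(10, 19) = 1
Bezout coefficients: 10 × 2 + 19 × -1 = 1
So 10 × 2 ≡ 1 (mod 19)
The inverse is 2 mod 19 = 2
Verification: 10 × 2 = 20 = 1 × 19 + 1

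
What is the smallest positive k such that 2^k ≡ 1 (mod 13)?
Powers of 2 mod 13: 2^1≡2, 2^2≡4, 2^3≡8, 2^4≡3, 2^5≡6, 2^6≡12, 2^7≡11, 2^8≡9, 2^9≡5, 2^10≡10, 2^11≡7, 2^12≡1. Order = 12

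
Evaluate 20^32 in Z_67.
Using repeated squaring. 32 = 32 (binary 100000). Repeated squaring mod 67: 20^1 ≡ 20; 20^2 ≡ 20² = 400 ≡ 65; 20^4 ≡ 65² = 4225 ≡ 4; 20^8 ≡ 4² = 16 ≡ 16; 20^16 ≡ 16² = 256 ≡ 55; 20^32 ≡ 55² = 3025 ≡ 10. So 20^32 ≡ 10 (mod 67).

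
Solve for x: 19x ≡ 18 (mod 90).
72

Since gcd(19, 90) = 1 divides 18, a solution exists.
Multiply both sides by the inverse of 19 mod 90:
  19^(-1) mod 90 = 19
  x ≡ 19 × 18 ≡ 342 ≡ 72 (mod 90)
Verification: 19 × 72 = 1368 = 15 × 90 + 18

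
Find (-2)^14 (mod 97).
Using repeated squaring. (-2) ≡ 95 (mod 97). 14 = 8 + 4 + 2 (binary 1110). Repeated squaring mod 97: 95^1 ≡ 95; 95^2 ≡ 95² = 9025 ≡ 4; 95^4 ≡ 4² = 16 ≡ 16; 95^8 ≡ 16² = 256 ≡ 62. Multiply: (-2)^14 ≡ 95^8 × 95^4 × 95^2 ≡ 62 × 16 × 4 (mod 97): 62 × 16 = 992 ≡ 22; 22 × 4 = 88 ≡ 88. So (-2)^14 ≡ 88 (mod 97).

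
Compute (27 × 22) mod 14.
6

(27 × 22) = 594
594 mod 14 = 6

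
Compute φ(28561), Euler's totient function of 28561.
26364

Prime factorization: 28561 = 13^4
Using the formula φ(n) = n × Π(1 - 1/p) for each prime factor p:
φ(28561) = 28561 × (1 - 1/13)
φ(28561) = 26364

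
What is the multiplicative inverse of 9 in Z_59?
46

Using Extended Euclidean Algorithm:
gcd(9, 59) = 1
Bezout coefficients: 9 × -13 + 59 × 2 = 1
So 9 × -13 ≡ 1 (mod 59)
The inverse is -13 mod 59 = 46
Verification: 9 × 46 = 414 = 7 × 59 + 1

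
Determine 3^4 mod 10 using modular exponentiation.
4 = 4 (binary 100). Repeated squaring mod 10: 3^1 ≡ 3; 3^2 ≡ 3² = 9 ≡ 9; 3^4 ≡ 9² = 81 ≡ 1. So 3^4 ≡ 1 (mod 10).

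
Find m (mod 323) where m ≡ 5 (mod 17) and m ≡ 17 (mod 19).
M = 17 × 19 = 323. M₁ = 19, y₁ ≡ 9 (mod 17). M₂ = 17, y₂ ≡ 9 (mod 19). m = 5×19×9 + 17×17×9 ≡ 226 (mod 323)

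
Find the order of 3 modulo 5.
Powers of 3 mod 5: 3^1≡3, 3^2≡4, 3^3≡2, 3^4≡1. Order = 4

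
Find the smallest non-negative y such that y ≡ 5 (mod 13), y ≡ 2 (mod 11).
57

Using the Chinese Remainder Theorem:
M = product of moduli = 143
For equation 1: M_1 = 11, 11 ≡ 11 (mod 13), inverse of 11 mod 13 is 6 (check: 11 × 6 = 66 ≡ 1 (mod 13))
For equation 2: M_2 = 13, 13 ≡ 2 (mod 11), inverse of 13 mod 11 is 6 (check: 2 × 6 = 12 ≡ 1 (mod 11))
Combine: y ≡ Σ r_i×M_i×(M_i⁻¹ mod m_i) = 5×11×6 + 2×13×6 = 330 + 156 = 486
486 mod 143 = 57
y ≡ 57 (mod 143)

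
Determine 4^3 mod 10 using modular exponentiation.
3 = 2 + 1 (binary 11). Repeated squaring mod 10: 4^1 ≡ 4; 4^2 ≡ 4² = 16 ≡ 6. Multiply: 4^3 = 4^2 × 4^1 ≡ 6 × 4 (mod 10): 6 × 4 = 24 ≡ 4. So 4^3 ≡ 4 (mod 10).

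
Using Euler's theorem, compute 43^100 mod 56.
By Euler: 43^{24} ≡ 1 (mod 56) since gcd(43, 56) = 1. 100 = 4×24 + 4. So 43^{100} ≡ 43^{4} ≡ 1 (mod 56)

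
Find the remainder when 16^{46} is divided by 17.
By Fermat: 16^{16} ≡ 1 (mod 17). 46 = 2×16 + 14. So 16^{46} ≡ 16^{14} ≡ 1 (mod 17)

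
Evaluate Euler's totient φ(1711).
1624

Prime factorization: 1711 = 29 × 59
Using the formula φ(n) = n × Π(1 - 1/p) for each prime factor p:
φ(1711) = 1711 × (1 - 1/29) × (1 - 1/59)
φ(1711) = 1624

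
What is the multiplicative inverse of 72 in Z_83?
15

Using Extended Euclidean Algorithm:
gcd(72, 83) = 1
Bezout coefficients: 72 × 15 + 83 × -13 = 1
So 72 × 15 ≡ 1 (mod 83)
The inverse is 15 mod 83 = 15
Verification: 72 × 15 = 1080 = 13 × 83 + 1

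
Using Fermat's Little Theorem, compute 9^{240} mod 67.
24

By Fermat's Little Theorem, a^(p-1) ≡ 1 (mod p) for prime p and gcd(a, p) = 1
Here p = 67, so 9^66 ≡ 1 (mod 67)
We can reduce the exponent: 240 mod 66 = 42
So 9^240 ≡ 9^42 (mod 67)
Computing: 9^42 mod 67 = 24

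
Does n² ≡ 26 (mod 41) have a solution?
By Euler's criterion: 26^{20} ≡ 40 (mod 41). Since this equals -1 (≡ 40), 26 is not a QR.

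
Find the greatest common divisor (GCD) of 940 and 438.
2

Using the Euclidean algorithm:
940 = 2 × 438 + 64
438 = 6 × 64 + 54
64 = 1 × 54 + 10
54 = 5 × 10 + 4
10 = 2 × 4 + 2
4 = 2 × 2 + 0

GCD(940, 438) = 2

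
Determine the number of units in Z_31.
30

Prime factorization: 31 = 31
Using the formula φ(n) = n × Π(1 - 1/p) for each prime factor p:
φ(31) = 31 × (1 - 1/31)
φ(31) = 30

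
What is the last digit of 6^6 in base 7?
6 = 4 + 2 (binary 110). Repeated squaring mod 7: 6^1 ≡ 6; 6^2 ≡ 6² = 36 ≡ 1; 6^4 ≡ 1² = 1 ≡ 1. Multiply: 6^6 = 6^4 × 6^2 ≡ 1 × 1 (mod 7): 1 × 1 = 1 ≡ 1. So 6^6 ≡ 1 (mod 7).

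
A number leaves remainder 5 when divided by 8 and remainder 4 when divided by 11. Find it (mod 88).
M = 8 × 11 = 88. M₁ = 11, y₁ ≡ 3 (mod 8). M₂ = 8, y₂ ≡ 7 (mod 11). m = 5×11×3 + 4×8×7 ≡ 37 (mod 88)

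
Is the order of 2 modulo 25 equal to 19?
No, the actual order is 20, not 19.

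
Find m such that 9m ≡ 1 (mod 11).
9^(-1) ≡ 5 (mod 11). Verification: 9 × 5 = 45 ≡ 1 (mod 11)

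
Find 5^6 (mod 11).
6 = 4 + 2 (binary 110). Repeated squaring mod 11: 5^1 ≡ 5; 5^2 ≡ 5² = 25 ≡ 3; 5^4 ≡ 3² = 9 ≡ 9. Multiply: 5^6 = 5^4 × 5^2 ≡ 9 × 3 (mod 11): 9 × 3 = 27 ≡ 5. So 5^6 ≡ 5 (mod 11).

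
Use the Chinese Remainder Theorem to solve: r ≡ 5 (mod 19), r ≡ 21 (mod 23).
M = 19 × 23 = 437. M₁ = 23, y₁ ≡ 5 (mod 19). M₂ = 19, y₂ ≡ 17 (mod 23). r = 5×23×5 + 21×19×17 ≡ 366 (mod 437)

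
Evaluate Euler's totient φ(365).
288

Prime factorization: 365 = 5 × 73
Using the formula φ(n) = n × Π(1 - 1/p) for each prime factor p:
φ(365) = 365 × (1 - 1/5) × (1 - 1/73)
φ(365) = 288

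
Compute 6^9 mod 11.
9 = 8 + 1 (binary 1001). Repeated squaring mod 11: 6^1 ≡ 6; 6^2 ≡ 6² = 36 ≡ 3; 6^4 ≡ 3² = 9 ≡ 9; 6^8 ≡ 9² = 81 ≡ 4. Multiply: 6^9 = 6^8 × 6^1 ≡ 4 × 6 (mod 11): 4 × 6 = 24 ≡ 2. So 6^9 ≡ 2 (mod 11).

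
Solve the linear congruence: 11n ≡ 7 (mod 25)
12

Since gcd(11, 25) = 1 divides 7, a solution exists.
Multiply both sides by the inverse of 11 mod 25:
  11^(-1) mod 25 = 16
  x ≡ 16 × 7 ≡ 112 ≡ 12 (mod 25)
Verification: 11 × 12 = 132 = 5 × 25 + 7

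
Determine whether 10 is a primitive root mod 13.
p - 1 = 12 has prime divisors 2, 3. Check 10^(12/q) mod 13 for each: 10^(12/2) = 10^6 ≡ 1, 10^(12/3) = 10^4 ≡ 3 (mod 13). Since 10^6 ≡ 1 (mod 13), the order of 10 divides 6 (in fact the order is 6) ≠ 12, so it is not a primitive root.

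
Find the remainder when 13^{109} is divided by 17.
By Fermat: 13^{16} ≡ 1 (mod 17). 109 = 6×16 + 13. So 13^{109} ≡ 13^{13} ≡ 13 (mod 17)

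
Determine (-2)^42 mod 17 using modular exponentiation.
Using Fermat: (-2)^{16} ≡ 1 (mod 17). 42 ≡ 10 (mod 16). So (-2)^{42} ≡ (-2)^{10} ≡ 4 (mod 17)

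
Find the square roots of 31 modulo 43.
The square roots of 31 mod 43 are 17 and 26. Verify: 17² = 289 ≡ 31 (mod 43)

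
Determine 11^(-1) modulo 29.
11^(-1) ≡ 8 (mod 29). Verification: 11 × 8 = 88 ≡ 1 (mod 29)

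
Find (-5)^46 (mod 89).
Using repeated squaring. (-5) ≡ 84 (mod 89). 46 = 32 + 8 + 4 + 2 (binary 101110). Repeated squaring mod 89: 84^1 ≡ 84; 84^2 ≡ 84² = 7056 ≡ 25; 84^4 ≡ 25² = 625 ≡ 2; 84^8 ≡ 2² = 4 ≡ 4; 84^16 ≡ 4² = 16 ≡ 16; 84^32 ≡ 16² = 256 ≡ 78. Multiply: (-5)^46 ≡ 84^32 × 84^8 × 84^4 × 84^2 ≡ 78 × 4 × 2 × 25 (mod 89): 78 × 4 = 312 ≡ 45; 45 × 2 = 90 ≡ 1; 1 × 25 = 25 ≡ 25. So (-5)^46 ≡ 25 (mod 89).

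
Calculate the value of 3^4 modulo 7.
4 = 4 (binary 100). Repeated squaring mod 7: 3^1 ≡ 3; 3^2 ≡ 3² = 9 ≡ 2; 3^4 ≡ 2² = 4 ≡ 4. So 3^4 ≡ 4 (mod 7).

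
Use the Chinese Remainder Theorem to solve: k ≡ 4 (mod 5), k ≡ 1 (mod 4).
M = 5 × 4 = 20. M₁ = 4, y₁ ≡ 4 (mod 5). M₂ = 5, y₂ ≡ 1 (mod 4). k = 4×4×4 + 1×5×1 ≡ 9 (mod 20)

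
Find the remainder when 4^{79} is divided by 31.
By Fermat: 4^{30} ≡ 1 (mod 31). 79 = 2×30 + 19. So 4^{79} ≡ 4^{19} ≡ 8 (mod 31)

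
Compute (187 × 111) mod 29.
22

(187 × 111) = 20757
20757 mod 29 = 22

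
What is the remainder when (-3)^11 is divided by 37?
Using repeated squaring. (-3) ≡ 34 (mod 37). 11 = 8 + 2 + 1 (binary 1011). Repeated squaring mod 37: 34^1 ≡ 34; 34^2 ≡ 34² = 1156 ≡ 9; 34^4 ≡ 9² = 81 ≡ 7; 34^8 ≡ 7² = 49 ≡ 12. Multiply: (-3)^11 ≡ 34^8 × 34^2 × 34^1 ≡ 12 × 9 × 34 (mod 37): 12 × 9 = 108 ≡ 34; 34 × 34 = 1156 ≡ 9. So (-3)^11 ≡ 9 (mod 37).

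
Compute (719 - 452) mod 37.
8

(719 - 452) = 267
267 mod 37 = 8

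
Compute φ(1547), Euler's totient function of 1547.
1152

Prime factorization: 1547 = 7 × 13 × 17
Using the formula φ(n) = n × Π(1 - 1/p) for each prime factor p:
φ(1547) = 1547 × (1 - 1/7) × (1 - 1/13) × (1 - 1/17)
φ(1547) = 1152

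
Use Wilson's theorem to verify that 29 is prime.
(28)! mod 29 = 28. Since this equals -1 (mod 29), Wilson confirms 29 is prime.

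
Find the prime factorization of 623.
7 × 89

Divide by primes starting from smallest:
623 ÷ 7 = 89
89 ÷ 89 = 1

623 = 7 × 89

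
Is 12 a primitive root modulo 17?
p - 1 = 16 has prime divisors 2. Check 12^(16/q) mod 17 for each: 12^(16/2) = 12^8 ≡ 16 (mod 17). None of these is 1, so 12 has order 16 = φ(17), so it is a primitive root mod 17.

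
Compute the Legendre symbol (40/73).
(40/73) = 40^{36} mod 73 = -1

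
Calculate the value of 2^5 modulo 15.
5 = 4 + 1 (binary 101). Repeated squaring mod 15: 2^1 ≡ 2; 2^2 ≡ 2² = 4 ≡ 4; 2^4 ≡ 4² = 16 ≡ 1. Multiply: 2^5 = 2^4 × 2^1 ≡ 1 × 2 (mod 15): 1 × 2 = 2 ≡ 2. So 2^5 ≡ 2 (mod 15).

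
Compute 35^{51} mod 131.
25

Using successive squaring:
Binary expansion of 51: 110011
Powers of 35 mod 131 (each is the square of the previous):
  35^1 ≡ 35 (mod 131)
  35^2 ≡ 35² = 1225 ≡ 46 (mod 131)
  35^4 ≡ 46² = 2116 ≡ 20 (mod 131)
  35^8 ≡ 20² = 400 ≡ 7 (mod 131)
  35^16 ≡ 7² = 49 ≡ 49 (mod 131)
  35^32 ≡ 49² = 2401 ≡ 43 (mod 131)
51 = 32 + 16 + 2 + 1, so 35^51 = 35^32 × 35^16 × 35^2 × 35^1 ≡ 43 × 49 × 46 × 35 (mod 131)
Multiplying step by step:
  43 × 49 = 2107 ≡ 11 (mod 131)
  11 × 46 = 506 ≡ 113 (mod 131)
  113 × 35 = 3955 ≡ 25 (mod 131)
Result: 35^51 ≡ 25 (mod 131)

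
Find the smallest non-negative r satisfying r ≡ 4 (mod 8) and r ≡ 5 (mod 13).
M = 8 × 13 = 104. M₁ = 13, y₁ ≡ 5 (mod 8). M₂ = 8, y₂ ≡ 5 (mod 13). r = 4×13×5 + 5×8×5 ≡ 44 (mod 104)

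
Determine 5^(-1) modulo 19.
5^(-1) ≡ 4 (mod 19). Verification: 5 × 4 = 20 ≡ 1 (mod 19)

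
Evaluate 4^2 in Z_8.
2 = 2 (binary 10). Repeated squaring mod 8: 4^1 ≡ 4; 4^2 ≡ 4² = 16 ≡ 0. So 4^2 ≡ 0 (mod 8).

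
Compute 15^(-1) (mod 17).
15^(-1) ≡ 8 (mod 17). Verification: 15 × 8 = 120 ≡ 1 (mod 17)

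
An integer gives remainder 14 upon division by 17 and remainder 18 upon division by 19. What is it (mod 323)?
M = 17 × 19 = 323. M₁ = 19, y₁ ≡ 9 (mod 17). M₂ = 17, y₂ ≡ 9 (mod 19). y = 14×19×9 + 18×17×9 ≡ 303 (mod 323). The smallest positive such number is 303.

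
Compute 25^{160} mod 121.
45

Using successive squaring:
Binary expansion of 160: 10100000
Powers of 25 mod 121 (each is the square of the previous):
  25^1 ≡ 25 (mod 121)
  25^2 ≡ 25² = 625 ≡ 20 (mod 121)
  25^4 ≡ 20² = 400 ≡ 37 (mod 121)
  25^8 ≡ 37² = 1369 ≡ 38 (mod 121)
  25^16 ≡ 38² = 1444 ≡ 113 (mod 121)
  25^32 ≡ 113² = 12769 ≡ 64 (mod 121)
  25^64 ≡ 64² = 4096 ≡ 103 (mod 121)
  25^128 ≡ 103² = 10609 ≡ 82 (mod 121)
160 = 128 + 32, so 25^160 = 25^128 × 25^32 ≡ 82 × 64 (mod 121)
Multiplying step by step:
  82 × 64 = 5248 ≡ 45 (mod 121)
Result: 25^160 ≡ 45 (mod 121)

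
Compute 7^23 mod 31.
Using repeated squaring. 23 = 16 + 4 + 2 + 1 (binary 10111). Repeated squaring mod 31: 7^1 ≡ 7; 7^2 ≡ 7² = 49 ≡ 18; 7^4 ≡ 18² = 324 ≡ 14; 7^8 ≡ 14² = 196 ≡ 10; 7^16 ≡ 10² = 100 ≡ 7. Multiply: 7^23 = 7^16 × 7^4 × 7^2 × 7^1 ≡ 7 × 14 × 18 × 7 (mod 31): 7 × 14 = 98 ≡ 5; 5 × 18 = 90 ≡ 28; 28 × 7 = 196 ≡ 10. So 7^23 ≡ 10 (mod 31).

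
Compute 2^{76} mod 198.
196

Using successive squaring:
Binary expansion of 76: 1001100
Powers of 2 mod 198 (each is the square of the previous):
  2^1 ≡ 2 (mod 198)
  2^2 ≡ 2² = 4 ≡ 4 (mod 198)
  2^4 ≡ 4² = 16 ≡ 16 (mod 198)
  2^8 ≡ 16² = 256 ≡ 58 (mod 198)
  2^16 ≡ 58² = 3364 ≡ 196 (mod 198)
  2^32 ≡ 196² = 38416 ≡ 4 (mod 198)
  2^64 ≡ 4² = 16 ≡ 16 (mod 198)
76 = 64 + 8 + 4, so 2^76 = 2^64 × 2^8 × 2^4 ≡ 16 × 58 × 16 (mod 198)
Multiplying step by step:
  16 × 58 = 928 ≡ 136 (mod 198)
  136 × 16 = 2176 ≡ 196 (mod 198)
Result: 2^76 ≡ 196 (mod 198)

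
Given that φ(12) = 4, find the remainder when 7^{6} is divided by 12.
By Euler: 7^{4} ≡ 1 (mod 12) since gcd(7, 12) = 1. 6 = 1×4 + 2. So 7^{6} ≡ 7^{2} ≡ 1 (mod 12)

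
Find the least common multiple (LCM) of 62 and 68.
2108

First find GCD(62, 68) using the Euclidean algorithm:
62 = 0 × 68 + 62
68 = 1 × 62 + 6
62 = 10 × 6 + 2
6 = 3 × 2 + 0
GCD(62, 68) = 2

LCM formula: LCM(a, b) = (a × b) / GCD(a, b)
LCM(62, 68) = (62 × 68) / 2
LCM(62, 68) = 4216 / 2
LCM(62, 68) = 2108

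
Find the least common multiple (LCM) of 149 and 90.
13410

First find GCD(149, 90) using the Euclidean algorithm:
149 = 1 × 90 + 59
90 = 1 × 59 + 31
59 = 1 × 31 + 28
31 = 1 × 28 + 3
28 = 9 × 3 + 1
3 = 3 × 1 + 0
GCD(149, 90) = 1

LCM formula: LCM(a, b) = (a × b) / GCD(a, b)
LCM(149, 90) = (149 × 90) / 1
LCM(149, 90) = 13410 / 1
LCM(149, 90) = 13410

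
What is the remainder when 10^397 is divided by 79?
Using Fermat: 10^{78} ≡ 1 (mod 79). 397 ≡ 7 (mod 78). So 10^{397} ≡ 10^{7} ≡ 22 (mod 79)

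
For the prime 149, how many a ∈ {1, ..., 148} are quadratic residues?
For prime 149, there are (p-1)/2 = (149-1)/2 = 74 quadratic residues (excluding 0).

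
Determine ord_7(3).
Powers of 3 mod 7: 3^1≡3, 3^2≡2, 3^3≡6, 3^4≡4, 3^5≡5, 3^6≡1. Order = 6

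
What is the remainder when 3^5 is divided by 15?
5 = 4 + 1 (binary 101). Repeated squaring mod 15: 3^1 ≡ 3; 3^2 ≡ 3² = 9 ≡ 9; 3^4 ≡ 9² = 81 ≡ 6. Multiply: 3^5 = 3^4 × 3^1 ≡ 6 × 3 (mod 15): 6 × 3 = 18 ≡ 3. So 3^5 ≡ 3 (mod 15).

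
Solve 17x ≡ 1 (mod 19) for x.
9

Using Extended Euclidean Algorithm:
gcd(17, 19) = 1
Bezout coefficients: 17 × 9 + 19 × -8 = 1
So 17 × 9 ≡ 1 (mod 19)
The inverse is 9 mod 19 = 9
Verification: 17 × 9 = 153 = 8 × 19 + 1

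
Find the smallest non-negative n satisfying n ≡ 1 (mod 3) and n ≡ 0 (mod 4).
M = 3 × 4 = 12. M₁ = 4, y₁ ≡ 1 (mod 3). M₂ = 3, y₂ ≡ 3 (mod 4). n = 1×4×1 + 0×3×3 ≡ 4 (mod 12)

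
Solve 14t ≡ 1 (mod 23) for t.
5

Using Extended Euclidean Algorithm:
gcd(14, 23) = 1
Bezout coefficients: 14 × 5 + 23 × -3 = 1
So 14 × 5 ≡ 1 (mod 23)
The inverse is 5 mod 23 = 5
Verification: 14 × 5 = 70 = 3 × 23 + 1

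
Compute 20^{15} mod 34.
6

Using successive squaring:
Binary expansion of 15: 1111
Powers of 20 mod 34 (each is the square of the previous):
  20^1 ≡ 20 (mod 34)
  20^2 ≡ 20² = 400 ≡ 26 (mod 34)
  20^4 ≡ 26² = 676 ≡ 30 (mod 34)
  20^8 ≡ 30² = 900 ≡ 16 (mod 34)
15 = 8 + 4 + 2 + 1, so 20^15 = 20^8 × 20^4 × 20^2 × 20^1 ≡ 16 × 30 × 26 × 20 (mod 34)
Multiplying step by step:
  16 × 30 = 480 ≡ 4 (mod 34)
  4 × 26 = 104 ≡ 2 (mod 34)
  2 × 20 = 40 ≡ 6 (mod 34)
Result: 20^15 ≡ 6 (mod 34)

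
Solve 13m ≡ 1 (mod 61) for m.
13^(-1) ≡ 47 (mod 61). Verification: 13 × 47 = 611 ≡ 1 (mod 61)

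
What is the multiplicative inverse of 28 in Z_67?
28^(-1) ≡ 12 (mod 67). Verification: 28 × 12 = 336 ≡ 1 (mod 67)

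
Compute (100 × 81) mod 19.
6

(100 × 81) = 8100
8100 mod 19 = 6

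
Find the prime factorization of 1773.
3^2 × 197

Divide by primes starting from smallest:
1773 ÷ 3 = 591
591 ÷ 3 = 197
197 ÷ 197 = 1

1773 = 3^2 × 197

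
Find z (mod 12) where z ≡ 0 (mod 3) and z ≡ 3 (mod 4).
M = 3 × 4 = 12. M₁ = 4, y₁ ≡ 1 (mod 3). M₂ = 3, y₂ ≡ 3 (mod 4). z = 0×4×1 + 3×3×3 ≡ 3 (mod 12)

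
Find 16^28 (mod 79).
Using repeated squaring. 28 = 16 + 8 + 4 (binary 11100). Repeated squaring mod 79: 16^1 ≡ 16; 16^2 ≡ 16² = 256 ≡ 19; 16^4 ≡ 19² = 361 ≡ 45; 16^8 ≡ 45² = 2025 ≡ 50; 16^16 ≡ 50² = 2500 ≡ 51. Multiply: 16^28 = 16^16 × 16^8 × 16^4 ≡ 51 × 50 × 45 (mod 79): 51 × 50 = 2550 ≡ 22; 22 × 45 = 990 ≡ 42. So 16^28 ≡ 42 (mod 79).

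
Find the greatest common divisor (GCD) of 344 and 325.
1

Using the Euclidean algorithm:
344 = 1 × 325 + 19
325 = 17 × 19 + 2
19 = 9 × 2 + 1
2 = 2 × 1 + 0

GCD(344, 325) = 1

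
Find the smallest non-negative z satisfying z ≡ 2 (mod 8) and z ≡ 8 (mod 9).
M = 8 × 9 = 72. M₁ = 9, y₁ ≡ 1 (mod 8). M₂ = 8, y₂ ≡ 8 (mod 9). z = 2×9×1 + 8×8×8 ≡ 26 (mod 72)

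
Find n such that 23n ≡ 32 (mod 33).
10

Since gcd(23, 33) = 1 divides 32, a solution exists.
Multiply both sides by the inverse of 23 mod 33:
  23^(-1) mod 33 = 23
  x ≡ 23 × 32 ≡ 736 ≡ 10 (mod 33)
Verification: 23 × 10 = 230 = 6 × 33 + 32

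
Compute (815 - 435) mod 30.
20

(815 - 435) = 380
380 mod 30 = 20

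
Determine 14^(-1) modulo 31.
14^(-1) ≡ 20 (mod 31). Verification: 14 × 20 = 280 ≡ 1 (mod 31)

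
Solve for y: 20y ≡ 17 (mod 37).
36

Since gcd(20, 37) = 1 divides 17, a solution exists.
Multiply both sides by the inverse of 20 mod 37:
  20^(-1) mod 37 = 13
  x ≡ 13 × 17 ≡ 221 ≡ 36 (mod 37)
Verification: 20 × 36 = 720 = 19 × 37 + 17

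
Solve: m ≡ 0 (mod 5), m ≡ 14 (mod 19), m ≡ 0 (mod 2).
M = 5 × 19 × 2 = 190. M₁ = 38, y₁ ≡ 2 (mod 5). M₂ = 10, y₂ ≡ 2 (mod 19). M₃ = 95, y₃ ≡ 1 (mod 2). m = 0×38×2 + 14×10×2 + 0×95×1 ≡ 90 (mod 190)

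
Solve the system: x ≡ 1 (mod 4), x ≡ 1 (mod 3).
M = 4 × 3 = 12. M₁ = 3, y₁ ≡ 3 (mod 4). M₂ = 4, y₂ ≡ 1 (mod 3). x = 1×3×3 + 1×4×1 ≡ 1 (mod 12)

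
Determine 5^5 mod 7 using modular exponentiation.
5 = 4 + 1 (binary 101). Repeated squaring mod 7: 5^1 ≡ 5; 5^2 ≡ 5² = 25 ≡ 4; 5^4 ≡ 4² = 16 ≡ 2. Multiply: 5^5 = 5^4 × 5^1 ≡ 2 × 5 (mod 7): 2 × 5 = 10 ≡ 3. So 5^5 ≡ 3 (mod 7).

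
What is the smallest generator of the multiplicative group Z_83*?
p - 1 = 82 has prime divisors 2, 41. h is a primitive root mod 83 iff h^(82/q) ≢ 1 (mod 83) for each such q.
h = 2: 2^41 ≡ 82, 2^2 ≡ 4 (mod 83); none is 1, so 2 has order 82 and is a primitive root.
The smallest primitive root mod 83 is g = 2.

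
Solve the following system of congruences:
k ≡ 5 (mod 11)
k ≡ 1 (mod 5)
16

Using the Chinese Remainder Theorem:
M = product of moduli = 55
For equation 1: M_1 = 5, 5 ≡ 5 (mod 11), inverse of 5 mod 11 is 9 (check: 5 × 9 = 45 ≡ 1 (mod 11))
For equation 2: M_2 = 11, 11 ≡ 1 (mod 5), inverse of 11 mod 5 is 1 (check: 1 × 1 = 1 ≡ 1 (mod 5))
Combine: k ≡ Σ r_i×M_i×(M_i⁻¹ mod m_i) = 5×5×9 + 1×11×1 = 225 + 11 = 236
236 mod 55 = 16
k ≡ 16 (mod 55)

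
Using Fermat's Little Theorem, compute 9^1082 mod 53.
By Fermat: 9^{52} ≡ 1 (mod 53). 1082 ≡ 42 (mod 52). So 9^{1082} ≡ 9^{42} ≡ 13 (mod 53)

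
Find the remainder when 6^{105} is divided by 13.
By Fermat: 6^{12} ≡ 1 (mod 13). 105 = 8×12 + 9. So 6^{105} ≡ 6^{9} ≡ 5 (mod 13)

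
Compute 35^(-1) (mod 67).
35^(-1) ≡ 23 (mod 67). Verification: 35 × 23 = 805 ≡ 1 (mod 67)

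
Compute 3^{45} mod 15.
3

Using successive squaring:
Binary expansion of 45: 101101
Powers of 3 mod 15 (each is the square of the previous):
  3^1 ≡ 3 (mod 15)
  3^2 ≡ 3² = 9 ≡ 9 (mod 15)
  3^4 ≡ 9² = 81 ≡ 6 (mod 15)
  3^8 ≡ 6² = 36 ≡ 6 (mod 15)
  3^16 ≡ 6² = 36 ≡ 6 (mod 15)
  3^32 ≡ 6² = 36 ≡ 6 (mod 15)
45 = 32 + 8 + 4 + 1, so 3^45 = 3^32 × 3^8 × 3^4 × 3^1 ≡ 6 × 6 × 6 × 3 (mod 15)
Multiplying step by step:
  6 × 6 = 36 ≡ 6 (mod 15)
  6 × 6 = 36 ≡ 6 (mod 15)
  6 × 3 = 18 ≡ 3 (mod 15)
Result: 3^45 ≡ 3 (mod 15)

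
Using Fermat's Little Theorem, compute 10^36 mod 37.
By Fermat's Little Theorem, 10^{36} ≡ 1 (mod 37) since 37 is prime and gcd(10, 37) = 1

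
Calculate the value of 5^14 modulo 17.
Using repeated squaring. 14 = 8 + 4 + 2 (binary 1110). Repeated squaring mod 17: 5^1 ≡ 5; 5^2 ≡ 5² = 25 ≡ 8; 5^4 ≡ 8² = 64 ≡ 13; 5^8 ≡ 13² = 169 ≡ 16. Multiply: 5^14 = 5^8 × 5^4 × 5^2 ≡ 16 × 13 × 8 (mod 17): 16 × 13 = 208 ≡ 4; 4 × 8 = 32 ≡ 15. So 5^14 ≡ 15 (mod 17).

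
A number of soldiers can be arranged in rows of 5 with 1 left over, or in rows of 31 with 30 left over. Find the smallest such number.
M = 5 × 31 = 155. M₁ = 31, y₁ ≡ 1 (mod 5). M₂ = 5, y₂ ≡ 25 (mod 31). x = 1×31×1 + 30×5×25 ≡ 61 (mod 155). The smallest positive such number is 61.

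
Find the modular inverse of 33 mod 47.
33^(-1) ≡ 10 (mod 47). Verification: 33 × 10 = 330 ≡ 1 (mod 47)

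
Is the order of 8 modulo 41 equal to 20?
Yes, ord_41(8) = 20.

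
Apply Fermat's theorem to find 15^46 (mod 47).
By Fermat's Little Theorem, 15^{46} ≡ 1 (mod 47) since 47 is prime and gcd(15, 47) = 1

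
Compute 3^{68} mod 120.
81

Using successive squaring:
Binary expansion of 68: 1000100
Powers of 3 mod 120 (each is the square of the previous):
  3^1 ≡ 3 (mod 120)
  3^2 ≡ 3² = 9 ≡ 9 (mod 120)
  3^4 ≡ 9² = 81 ≡ 81 (mod 120)
  3^8 ≡ 81² = 6561 ≡ 81 (mod 120)
  3^16 ≡ 81² = 6561 ≡ 81 (mod 120)
  3^32 ≡ 81² = 6561 ≡ 81 (mod 120)
  3^64 ≡ 81² = 6561 ≡ 81 (mod 120)
68 = 64 + 4, so 3^68 = 3^64 × 3^4 ≡ 81 × 81 (mod 120)
Multiplying step by step:
  81 × 81 = 6561 ≡ 81 (mod 120)
Result: 3^68 ≡ 81 (mod 120)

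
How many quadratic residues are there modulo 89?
For prime 89, there are (p-1)/2 = (89-1)/2 = 44 quadratic residues (excluding 0).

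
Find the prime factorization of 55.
5 × 11

Divide by primes starting from smallest:
55 ÷ 5 = 11
11 ÷ 11 = 1

55 = 5 × 11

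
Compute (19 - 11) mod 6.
2

(19 - 11) = 8
8 mod 6 = 2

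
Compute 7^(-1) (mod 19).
11

Using Extended Euclidean Algorithm:
gcd(7, 19) = 1
Bezout coefficients: 7 × -8 + 19 × 3 = 1
So 7 × -8 ≡ 1 (mod 19)
The inverse is -8 mod 19 = 11
Verification: 7 × 11 = 77 = 4 × 19 + 1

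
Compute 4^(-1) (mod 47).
4^(-1) ≡ 12 (mod 47). Verification: 4 × 12 = 48 ≡ 1 (mod 47)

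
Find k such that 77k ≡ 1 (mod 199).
77^(-1) ≡ 168 (mod 199). Verification: 77 × 168 = 12936 ≡ 1 (mod 199)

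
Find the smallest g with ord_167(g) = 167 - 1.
p - 1 = 166 has prime divisors 2, 83. h is a primitive root mod 167 iff h^(166/q) ≢ 1 (mod 167) for each such q.
h = 2: 2^83 ≡ 1, 2^2 ≡ 4 (mod 167); 2^83 ≡ 1, so not a primitive root.
h = 3: 3^83 ≡ 1, 3^2 ≡ 9 (mod 167); 3^83 ≡ 1, so not a primitive root.
h = 4: 4^83 ≡ 1, 4^2 ≡ 16 (mod 167); 4^83 ≡ 1, so not a primitive root.
h = 5: 5^83 ≡ 166, 5^2 ≡ 25 (mod 167); none is 1, so 5 has order 166 and is a primitive root.
The smallest primitive root mod 167 is g = 5.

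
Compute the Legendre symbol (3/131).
(3/131) = 3^{65} mod 131 = 1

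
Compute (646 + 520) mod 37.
19

(646 + 520) = 1166
1166 mod 37 = 19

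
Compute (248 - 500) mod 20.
8

(248 - 500) = -252
-252 mod 20 = 8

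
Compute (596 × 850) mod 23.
2

(596 × 850) = 506600
506600 mod 23 = 2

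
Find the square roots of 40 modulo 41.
The square roots of 40 mod 41 are 32 and 9. Verify: 32² = 1024 ≡ 40 (mod 41)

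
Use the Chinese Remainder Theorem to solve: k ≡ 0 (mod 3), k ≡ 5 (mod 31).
M = 3 × 31 = 93. M₁ = 31, y₁ ≡ 1 (mod 3). M₂ = 3, y₂ ≡ 21 (mod 31). k = 0×31×1 + 5×3×21 ≡ 36 (mod 93)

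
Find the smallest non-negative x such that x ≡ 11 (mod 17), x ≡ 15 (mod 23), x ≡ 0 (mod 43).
12642

Using the Chinese Remainder Theorem:
M = product of moduli = 16813
For equation 1: M_1 = 989, 989 ≡ 3 (mod 17), inverse of 989 mod 17 is 6 (check: 3 × 6 = 18 ≡ 1 (mod 17))
For equation 2: M_2 = 731, 731 ≡ 18 (mod 23), inverse of 731 mod 23 is 9 (check: 18 × 9 = 162 ≡ 1 (mod 23))
For equation 3: M_3 = 391, 391 ≡ 4 (mod 43), inverse of 391 mod 43 is 11 (check: 4 × 11 = 44 ≡ 1 (mod 43))
Combine: x ≡ Σ r_i×M_i×(M_i⁻¹ mod m_i) = 11×989×6 + 15×731×9 + 0×391×11 = 65274 + 98685 + 0 = 163959
163959 mod 16813 = 12642
x ≡ 12642 (mod 16813)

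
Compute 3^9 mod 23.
9 = 8 + 1 (binary 1001). Repeated squaring mod 23: 3^1 ≡ 3; 3^2 ≡ 3² = 9 ≡ 9; 3^4 ≡ 9² = 81 ≡ 12; 3^8 ≡ 12² = 144 ≡ 6. Multiply: 3^9 = 3^8 × 3^1 ≡ 6 × 3 (mod 23): 6 × 3 = 18 ≡ 18. So 3^9 ≡ 18 (mod 23).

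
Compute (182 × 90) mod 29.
24

(182 × 90) = 16380
16380 mod 29 = 24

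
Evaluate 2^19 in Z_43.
Using repeated squaring. 19 = 16 + 2 + 1 (binary 10011). Repeated squaring mod 43: 2^1 ≡ 2; 2^2 ≡ 2² = 4 ≡ 4; 2^4 ≡ 4² = 16 ≡ 16; 2^8 ≡ 16² = 256 ≡ 41; 2^16 ≡ 41² = 1681 ≡ 4. Multiply: 2^19 = 2^16 × 2^2 × 2^1 ≡ 4 × 4 × 2 (mod 43): 4 × 4 = 16 ≡ 16; 16 × 2 = 32 ≡ 32. So 2^19 ≡ 32 (mod 43).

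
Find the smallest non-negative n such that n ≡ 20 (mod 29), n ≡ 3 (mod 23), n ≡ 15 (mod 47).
25395

Using the Chinese Remainder Theorem:
M = product of moduli = 31349
For equation 1: M_1 = 1081, 1081 ≡ 8 (mod 29), inverse of 1081 mod 29 is 11 (check: 8 × 11 = 88 ≡ 1 (mod 29))
For equation 2: M_2 = 1363, 1363 ≡ 6 (mod 23), inverse of 1363 mod 23 is 4 (check: 6 × 4 = 24 ≡ 1 (mod 23))
For equation 3: M_3 = 667, 667 ≡ 9 (mod 47), inverse of 667 mod 47 is 21 (check: 9 × 21 = 189 ≡ 1 (mod 47))
Combine: n ≡ Σ r_i×M_i×(M_i⁻¹ mod m_i) = 20×1081×11 + 3×1363×4 + 15×667×21 = 237820 + 16356 + 210105 = 464281
464281 mod 31349 = 25395
n ≡ 25395 (mod 31349)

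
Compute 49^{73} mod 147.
49

Using successive squaring:
Binary expansion of 73: 1001001
Powers of 49 mod 147 (each is the square of the previous):
  49^1 ≡ 49 (mod 147)
  49^2 ≡ 49² = 2401 ≡ 49 (mod 147)
  49^4 ≡ 49² = 2401 ≡ 49 (mod 147)
  49^8 ≡ 49² = 2401 ≡ 49 (mod 147)
  49^16 ≡ 49² = 2401 ≡ 49 (mod 147)
  49^32 ≡ 49² = 2401 ≡ 49 (mod 147)
  49^64 ≡ 49² = 2401 ≡ 49 (mod 147)
73 = 64 + 8 + 1, so 49^73 = 49^64 × 49^8 × 49^1 ≡ 49 × 49 × 49 (mod 147)
Multiplying step by step:
  49 × 49 = 2401 ≡ 49 (mod 147)
  49 × 49 = 2401 ≡ 49 (mod 147)
Result: 49^73 ≡ 49 (mod 147)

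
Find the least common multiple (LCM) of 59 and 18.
1062

First find GCD(59, 18) using the Euclidean algorithm:
59 = 3 × 18 + 5
18 = 3 × 5 + 3
5 = 1 × 3 + 2
3 = 1 × 2 + 1
2 = 2 × 1 + 0
GCD(59, 18) = 1

LCM formula: LCM(a, b) = (a × b) / GCD(a, b)
LCM(59, 18) = (59 × 18) / 1
LCM(59, 18) = 1062 / 1
LCM(59, 18) = 1062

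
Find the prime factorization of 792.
2^3 × 3^2 × 11

Divide by primes starting from smallest:
792 ÷ 2 = 396
396 ÷ 2 = 198
198 ÷ 2 = 99
99 ÷ 3 = 33
33 ÷ 3 = 11
11 ÷ 11 = 1

792 = 2^3 × 3^2 × 11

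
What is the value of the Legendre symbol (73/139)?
(73/139) = 73^{69} mod 139 = -1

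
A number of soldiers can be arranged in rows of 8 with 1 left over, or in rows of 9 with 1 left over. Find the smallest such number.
M = 8 × 9 = 72. M₁ = 9, y₁ ≡ 1 (mod 8). M₂ = 8, y₂ ≡ 8 (mod 9). n = 1×9×1 + 1×8×8 ≡ 1 (mod 72). The smallest positive such number is 1.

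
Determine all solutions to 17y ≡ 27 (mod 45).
36

Since gcd(17, 45) = 1 divides 27, a solution exists.
Multiply both sides by the inverse of 17 mod 45:
  17^(-1) mod 45 = 8
  x ≡ 8 × 27 ≡ 216 ≡ 36 (mod 45)
Verification: 17 × 36 = 612 = 13 × 45 + 27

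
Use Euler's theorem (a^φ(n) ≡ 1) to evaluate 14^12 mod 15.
By Euler: 14^{8} ≡ 1 (mod 15) since gcd(14, 15) = 1. 12 = 1×8 + 4. So 14^{12} ≡ 14^{4} ≡ 1 (mod 15)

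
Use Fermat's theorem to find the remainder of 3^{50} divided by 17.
9

By Fermat's Little Theorem, a^(p-1) ≡ 1 (mod p) for prime p and gcd(a, p) = 1
Here p = 17, so 3^16 ≡ 1 (mod 17)
We can reduce the exponent: 50 mod 16 = 2
So 3^50 ≡ 3^2 (mod 17)
Computing: 3^2 mod 17 = 9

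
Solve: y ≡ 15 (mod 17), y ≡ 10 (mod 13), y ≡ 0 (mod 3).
M = 17 × 13 × 3 = 663. M₁ = 39, y₁ ≡ 7 (mod 17). M₂ = 51, y₂ ≡ 12 (mod 13). M₃ = 221, y₃ ≡ 2 (mod 3). y = 15×39×7 + 10×51×12 + 0×221×2 ≡ 270 (mod 663)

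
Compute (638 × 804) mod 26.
24

(638 × 804) = 512952
512952 mod 26 = 24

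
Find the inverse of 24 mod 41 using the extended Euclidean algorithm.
Extended GCD: 24(12) + 41(-7) = 1. So 24^(-1) ≡ 12 ≡ 12 (mod 41). Verify: 24 × 12 = 288 ≡ 1 (mod 41)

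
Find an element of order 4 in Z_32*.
25 has order 4 mod 32 since 25^{4} ≡ 1 (mod 32) and no smaller power works.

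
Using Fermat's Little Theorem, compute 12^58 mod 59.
By Fermat's Little Theorem, 12^{58} ≡ 1 (mod 59) since 59 is prime and gcd(12, 59) = 1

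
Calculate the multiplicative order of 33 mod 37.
Powers of 33 mod 37: 33^1≡33, 33^2≡16, 33^3≡10, 33^4≡34, 33^5≡12, 33^6≡26, 33^7≡7, 33^8≡9, 33^9≡1. Order = 9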